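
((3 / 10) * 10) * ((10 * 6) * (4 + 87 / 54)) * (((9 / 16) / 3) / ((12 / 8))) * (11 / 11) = 505 / 4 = 126.25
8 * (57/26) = 228/13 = 17.54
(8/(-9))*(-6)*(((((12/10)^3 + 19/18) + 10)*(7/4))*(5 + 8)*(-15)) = -5234866/225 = -23266.07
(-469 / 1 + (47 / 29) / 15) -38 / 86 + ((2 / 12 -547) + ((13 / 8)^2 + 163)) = -850.53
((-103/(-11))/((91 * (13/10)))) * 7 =1030/1859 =0.55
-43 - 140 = -183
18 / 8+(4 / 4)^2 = 13 / 4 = 3.25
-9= -9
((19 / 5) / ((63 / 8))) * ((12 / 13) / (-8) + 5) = 9652 / 4095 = 2.36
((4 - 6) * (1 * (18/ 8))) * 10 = -45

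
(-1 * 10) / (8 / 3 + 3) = -30 / 17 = -1.76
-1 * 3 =-3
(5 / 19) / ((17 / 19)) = 5 / 17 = 0.29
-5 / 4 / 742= -5 / 2968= -0.00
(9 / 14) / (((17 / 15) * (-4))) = -135 / 952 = -0.14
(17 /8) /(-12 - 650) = -17 /5296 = -0.00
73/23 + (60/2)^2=20773/23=903.17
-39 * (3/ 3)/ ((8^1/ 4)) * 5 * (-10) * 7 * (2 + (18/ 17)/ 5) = 256620/ 17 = 15095.29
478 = 478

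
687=687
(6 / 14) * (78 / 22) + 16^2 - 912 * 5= -331291 / 77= -4302.48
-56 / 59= -0.95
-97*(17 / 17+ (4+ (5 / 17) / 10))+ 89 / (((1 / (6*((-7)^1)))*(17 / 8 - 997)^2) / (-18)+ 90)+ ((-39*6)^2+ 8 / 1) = 1983070261091 / 36536638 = 54276.21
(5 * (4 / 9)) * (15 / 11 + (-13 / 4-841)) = -1873.08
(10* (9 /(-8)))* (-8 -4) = 135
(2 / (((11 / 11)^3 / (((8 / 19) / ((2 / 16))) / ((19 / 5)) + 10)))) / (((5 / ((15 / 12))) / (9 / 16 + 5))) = 174885 / 5776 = 30.28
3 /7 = 0.43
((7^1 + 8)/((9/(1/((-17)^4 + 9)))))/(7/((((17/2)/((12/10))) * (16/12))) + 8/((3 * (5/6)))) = 17/3357906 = 0.00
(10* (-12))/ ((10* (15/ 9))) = -36/ 5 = -7.20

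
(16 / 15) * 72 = 384 / 5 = 76.80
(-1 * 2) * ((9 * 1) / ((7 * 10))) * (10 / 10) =-9 / 35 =-0.26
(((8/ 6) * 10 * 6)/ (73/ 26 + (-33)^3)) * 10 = -20800/ 934289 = -0.02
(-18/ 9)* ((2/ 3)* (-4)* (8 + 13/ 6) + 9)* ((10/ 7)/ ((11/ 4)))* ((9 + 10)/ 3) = 247760/ 2079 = 119.17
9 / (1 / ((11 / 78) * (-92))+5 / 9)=40986 / 2179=18.81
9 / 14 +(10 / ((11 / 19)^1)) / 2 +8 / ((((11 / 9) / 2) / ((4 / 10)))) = 11177 / 770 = 14.52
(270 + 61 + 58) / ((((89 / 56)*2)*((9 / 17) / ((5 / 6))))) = 462910 / 2403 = 192.64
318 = 318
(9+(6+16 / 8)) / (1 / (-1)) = -17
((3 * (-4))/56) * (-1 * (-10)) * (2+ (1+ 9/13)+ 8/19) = -8.81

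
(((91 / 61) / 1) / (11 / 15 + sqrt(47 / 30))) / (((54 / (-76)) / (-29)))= -11031020 / 254187 + 501410*sqrt(1410) / 254187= 30.67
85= 85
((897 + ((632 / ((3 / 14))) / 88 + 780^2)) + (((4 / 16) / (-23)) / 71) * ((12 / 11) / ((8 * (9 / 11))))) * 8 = 262689697037 / 53889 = 4874644.12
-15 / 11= -1.36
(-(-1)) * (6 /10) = 0.60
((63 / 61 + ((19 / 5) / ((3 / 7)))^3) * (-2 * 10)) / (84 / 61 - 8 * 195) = 143723482 / 16044075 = 8.96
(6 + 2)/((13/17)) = 136/13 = 10.46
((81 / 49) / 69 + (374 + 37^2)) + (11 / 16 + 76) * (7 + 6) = 49406985 / 18032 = 2739.96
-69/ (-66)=23/ 22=1.05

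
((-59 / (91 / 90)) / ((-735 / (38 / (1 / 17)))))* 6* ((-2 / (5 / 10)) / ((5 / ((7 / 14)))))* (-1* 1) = 2744208 / 22295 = 123.09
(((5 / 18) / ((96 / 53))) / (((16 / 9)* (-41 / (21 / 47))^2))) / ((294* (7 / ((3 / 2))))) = 795 / 106468569088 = 0.00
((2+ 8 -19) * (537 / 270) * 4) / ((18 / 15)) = -179 / 3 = -59.67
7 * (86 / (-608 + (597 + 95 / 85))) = -731 / 12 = -60.92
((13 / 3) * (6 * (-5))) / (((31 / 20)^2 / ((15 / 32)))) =-25.36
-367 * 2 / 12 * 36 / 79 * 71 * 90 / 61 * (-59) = 830176020 / 4819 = 172271.43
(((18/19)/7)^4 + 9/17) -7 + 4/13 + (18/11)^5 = 62034134618891082/11136847257927391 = 5.57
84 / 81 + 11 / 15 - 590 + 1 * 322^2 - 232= 13886609 / 135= 102863.77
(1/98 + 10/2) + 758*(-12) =-890917/98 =-9090.99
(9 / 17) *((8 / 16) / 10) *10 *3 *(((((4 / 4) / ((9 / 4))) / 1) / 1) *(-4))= -24 / 17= -1.41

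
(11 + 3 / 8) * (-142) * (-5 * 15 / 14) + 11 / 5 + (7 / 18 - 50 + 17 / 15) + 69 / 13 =8060977 / 936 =8612.15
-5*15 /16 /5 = -15 /16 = -0.94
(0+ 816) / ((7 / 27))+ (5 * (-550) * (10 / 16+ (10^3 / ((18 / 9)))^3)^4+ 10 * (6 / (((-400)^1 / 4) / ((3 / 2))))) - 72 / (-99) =-671386732177734475708008200000000000.00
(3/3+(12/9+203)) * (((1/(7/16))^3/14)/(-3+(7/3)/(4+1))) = -450560/6517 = -69.14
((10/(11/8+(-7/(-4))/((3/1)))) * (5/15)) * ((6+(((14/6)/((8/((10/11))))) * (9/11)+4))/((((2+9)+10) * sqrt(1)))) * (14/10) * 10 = 197800/17061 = 11.59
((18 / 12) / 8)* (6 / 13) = 9 / 104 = 0.09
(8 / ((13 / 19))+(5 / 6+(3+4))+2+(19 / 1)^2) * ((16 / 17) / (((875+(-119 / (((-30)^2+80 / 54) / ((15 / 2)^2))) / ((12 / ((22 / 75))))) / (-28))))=-185915540480 / 16134072513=-11.52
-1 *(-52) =52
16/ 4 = 4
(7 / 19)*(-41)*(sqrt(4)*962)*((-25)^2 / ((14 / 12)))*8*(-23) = 54429960000 / 19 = 2864734736.84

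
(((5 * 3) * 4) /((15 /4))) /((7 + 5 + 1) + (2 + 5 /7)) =56 /55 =1.02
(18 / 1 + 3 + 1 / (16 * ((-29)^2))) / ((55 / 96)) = 1695462 / 46255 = 36.65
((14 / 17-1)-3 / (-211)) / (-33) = 194 / 39457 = 0.00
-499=-499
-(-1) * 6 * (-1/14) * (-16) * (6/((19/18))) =5184/133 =38.98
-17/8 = -2.12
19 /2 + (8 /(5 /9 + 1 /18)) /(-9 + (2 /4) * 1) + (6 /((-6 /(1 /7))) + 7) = 38791 /2618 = 14.82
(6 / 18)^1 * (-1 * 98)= -98 / 3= -32.67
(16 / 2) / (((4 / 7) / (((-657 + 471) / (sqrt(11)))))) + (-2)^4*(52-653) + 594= -9022-2604*sqrt(11) / 11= -9807.14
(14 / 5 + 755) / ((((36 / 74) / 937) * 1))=14595649 / 10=1459564.90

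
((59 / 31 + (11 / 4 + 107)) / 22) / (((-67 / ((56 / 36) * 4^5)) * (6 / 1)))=-4135040 / 205623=-20.11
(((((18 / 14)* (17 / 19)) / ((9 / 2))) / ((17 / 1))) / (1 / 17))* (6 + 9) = 510 / 133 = 3.83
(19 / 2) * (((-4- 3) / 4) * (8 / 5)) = -133 / 5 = -26.60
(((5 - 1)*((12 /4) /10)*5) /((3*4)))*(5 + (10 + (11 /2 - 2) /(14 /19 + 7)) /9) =2329 /756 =3.08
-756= -756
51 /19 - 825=-15624 /19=-822.32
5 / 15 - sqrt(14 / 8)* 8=1 / 3 - 4* sqrt(7)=-10.25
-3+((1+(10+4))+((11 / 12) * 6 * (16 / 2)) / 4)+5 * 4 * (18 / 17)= 751 / 17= 44.18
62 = 62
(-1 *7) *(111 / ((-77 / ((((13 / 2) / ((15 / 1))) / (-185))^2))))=169 / 3052500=0.00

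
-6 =-6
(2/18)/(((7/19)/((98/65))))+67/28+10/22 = 594973/180180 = 3.30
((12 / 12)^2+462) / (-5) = -463 / 5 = -92.60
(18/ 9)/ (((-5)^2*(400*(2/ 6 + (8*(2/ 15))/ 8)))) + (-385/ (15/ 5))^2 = 1037575027/ 63000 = 16469.44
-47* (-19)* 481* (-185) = -79463605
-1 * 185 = -185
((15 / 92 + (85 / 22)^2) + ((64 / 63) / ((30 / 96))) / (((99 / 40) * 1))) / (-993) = -51770317 / 3133830546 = -0.02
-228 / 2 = -114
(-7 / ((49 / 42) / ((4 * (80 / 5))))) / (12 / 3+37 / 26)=-3328 / 47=-70.81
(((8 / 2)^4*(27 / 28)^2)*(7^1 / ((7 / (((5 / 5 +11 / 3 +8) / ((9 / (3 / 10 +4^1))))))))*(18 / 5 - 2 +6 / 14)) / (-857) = -25059024 / 7348775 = -3.41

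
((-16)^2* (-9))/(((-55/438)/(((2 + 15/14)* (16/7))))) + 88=347385448/2695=128899.98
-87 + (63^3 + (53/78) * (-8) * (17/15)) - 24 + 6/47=6871824442/27495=249929.97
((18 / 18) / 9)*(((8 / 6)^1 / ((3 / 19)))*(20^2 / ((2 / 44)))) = 668800 / 81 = 8256.79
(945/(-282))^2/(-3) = -3.74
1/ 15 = 0.07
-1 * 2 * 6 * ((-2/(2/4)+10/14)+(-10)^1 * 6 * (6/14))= 348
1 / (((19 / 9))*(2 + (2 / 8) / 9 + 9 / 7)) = 2268 / 15865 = 0.14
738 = 738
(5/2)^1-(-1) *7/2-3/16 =93/16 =5.81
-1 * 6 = -6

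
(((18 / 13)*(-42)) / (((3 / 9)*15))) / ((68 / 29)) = -5481 / 1105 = -4.96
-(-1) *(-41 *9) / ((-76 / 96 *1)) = 8856 / 19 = 466.11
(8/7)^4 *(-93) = -380928/2401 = -158.65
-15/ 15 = -1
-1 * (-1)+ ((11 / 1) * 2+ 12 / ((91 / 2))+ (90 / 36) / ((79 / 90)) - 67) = -293945 / 7189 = -40.89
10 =10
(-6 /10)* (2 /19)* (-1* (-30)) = -36 /19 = -1.89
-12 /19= -0.63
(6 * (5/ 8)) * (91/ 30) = 91/ 8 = 11.38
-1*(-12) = 12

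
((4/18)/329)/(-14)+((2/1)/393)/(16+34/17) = 1910/8145711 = 0.00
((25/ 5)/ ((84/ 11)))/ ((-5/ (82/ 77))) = -41/ 294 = -0.14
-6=-6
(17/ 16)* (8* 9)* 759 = 116127/ 2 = 58063.50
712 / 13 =54.77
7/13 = 0.54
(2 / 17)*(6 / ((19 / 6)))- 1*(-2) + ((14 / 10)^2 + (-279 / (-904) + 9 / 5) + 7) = 97025573 / 7299800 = 13.29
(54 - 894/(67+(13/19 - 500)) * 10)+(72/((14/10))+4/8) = 2426567/19166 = 126.61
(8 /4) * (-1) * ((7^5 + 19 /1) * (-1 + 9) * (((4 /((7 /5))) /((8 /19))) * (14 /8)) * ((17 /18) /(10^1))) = -2717399 /9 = -301933.22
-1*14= -14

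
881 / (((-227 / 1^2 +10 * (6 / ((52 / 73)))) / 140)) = -400855 / 464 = -863.91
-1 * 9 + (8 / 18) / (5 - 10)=-409 / 45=-9.09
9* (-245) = -2205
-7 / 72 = -0.10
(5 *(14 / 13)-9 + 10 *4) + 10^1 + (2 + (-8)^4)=53877 / 13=4144.38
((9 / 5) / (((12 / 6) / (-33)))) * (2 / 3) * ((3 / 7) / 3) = -99 / 35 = -2.83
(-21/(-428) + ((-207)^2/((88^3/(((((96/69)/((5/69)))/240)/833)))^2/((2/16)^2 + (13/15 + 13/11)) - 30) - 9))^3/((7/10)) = -39128450009185687629781977396493804254818468692348620873678457331510691419072151/38193155028012744060906256232955395655965704088326994466476423741038307621600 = -1024.49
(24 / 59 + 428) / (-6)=-12638 / 177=-71.40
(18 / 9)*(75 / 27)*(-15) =-250 / 3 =-83.33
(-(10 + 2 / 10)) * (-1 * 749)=38199 / 5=7639.80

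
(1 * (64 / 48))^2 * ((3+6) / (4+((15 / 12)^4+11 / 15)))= 61440 / 27551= 2.23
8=8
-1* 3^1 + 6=3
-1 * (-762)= 762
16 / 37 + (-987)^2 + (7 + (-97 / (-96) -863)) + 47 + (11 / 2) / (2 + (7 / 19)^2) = 888548970997 / 912864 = 973364.02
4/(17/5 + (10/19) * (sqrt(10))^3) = -122740/2395671 + 190000 * sqrt(10)/2395671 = 0.20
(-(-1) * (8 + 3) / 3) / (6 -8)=-11 / 6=-1.83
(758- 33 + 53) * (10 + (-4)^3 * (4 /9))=-129148 /9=-14349.78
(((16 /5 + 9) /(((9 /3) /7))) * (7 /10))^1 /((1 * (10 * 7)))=427 /1500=0.28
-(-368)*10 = 3680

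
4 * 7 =28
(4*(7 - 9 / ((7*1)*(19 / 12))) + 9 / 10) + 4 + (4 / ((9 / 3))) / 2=120971 / 3990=30.32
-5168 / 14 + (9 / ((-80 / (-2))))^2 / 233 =-369.14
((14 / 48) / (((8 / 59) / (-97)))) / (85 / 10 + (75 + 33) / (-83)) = -3325063 / 114720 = -28.98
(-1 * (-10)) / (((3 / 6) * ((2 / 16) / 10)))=1600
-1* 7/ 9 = -7/ 9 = -0.78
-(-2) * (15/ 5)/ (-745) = -6/ 745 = -0.01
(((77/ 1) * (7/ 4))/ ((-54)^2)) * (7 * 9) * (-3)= -3773/ 432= -8.73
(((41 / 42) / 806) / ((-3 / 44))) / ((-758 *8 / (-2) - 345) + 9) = -451 / 68448744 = -0.00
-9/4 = -2.25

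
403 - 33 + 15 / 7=2605 / 7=372.14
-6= -6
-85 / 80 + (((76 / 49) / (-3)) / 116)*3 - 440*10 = -100062861 / 22736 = -4401.08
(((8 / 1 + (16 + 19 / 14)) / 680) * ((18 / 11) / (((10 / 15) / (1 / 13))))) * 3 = 5751 / 272272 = 0.02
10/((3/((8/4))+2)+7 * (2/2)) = 20/21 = 0.95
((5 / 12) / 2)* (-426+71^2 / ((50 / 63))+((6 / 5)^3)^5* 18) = 126200081143037 / 97656250000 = 1292.29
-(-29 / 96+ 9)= -835 / 96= -8.70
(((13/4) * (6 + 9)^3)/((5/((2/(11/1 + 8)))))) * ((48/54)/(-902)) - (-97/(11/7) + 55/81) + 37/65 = 2769654733/45115785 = 61.39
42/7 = 6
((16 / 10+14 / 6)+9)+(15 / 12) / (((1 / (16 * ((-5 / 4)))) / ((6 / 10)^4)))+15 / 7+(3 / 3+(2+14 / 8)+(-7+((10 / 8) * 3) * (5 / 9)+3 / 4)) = 12.42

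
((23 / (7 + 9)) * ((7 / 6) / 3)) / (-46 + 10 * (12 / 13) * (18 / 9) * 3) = 2093 / 35136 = 0.06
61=61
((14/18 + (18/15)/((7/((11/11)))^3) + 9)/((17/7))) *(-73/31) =-11021102/1162035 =-9.48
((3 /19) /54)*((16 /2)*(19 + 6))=100 /171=0.58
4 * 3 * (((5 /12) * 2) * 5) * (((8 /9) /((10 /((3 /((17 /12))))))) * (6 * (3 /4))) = 720 /17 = 42.35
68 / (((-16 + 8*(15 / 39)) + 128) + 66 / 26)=884 / 1529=0.58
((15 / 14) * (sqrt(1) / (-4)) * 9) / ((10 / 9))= -243 / 112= -2.17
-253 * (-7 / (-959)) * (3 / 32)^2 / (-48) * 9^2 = 61479 / 2244608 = 0.03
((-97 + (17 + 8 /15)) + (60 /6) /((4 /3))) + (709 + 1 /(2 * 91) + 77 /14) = 1754131 /2730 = 642.54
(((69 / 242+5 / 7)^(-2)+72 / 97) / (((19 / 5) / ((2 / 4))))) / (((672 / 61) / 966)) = 850085802325 / 42259975256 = 20.12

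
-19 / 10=-1.90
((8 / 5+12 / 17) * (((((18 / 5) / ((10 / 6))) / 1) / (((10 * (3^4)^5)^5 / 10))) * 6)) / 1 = 49 / 8450441601508673444849381950246490775401068551328125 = 0.00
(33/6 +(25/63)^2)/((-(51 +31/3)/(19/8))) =-853271/3894912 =-0.22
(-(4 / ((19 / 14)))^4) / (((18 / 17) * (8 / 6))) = -20898304 / 390963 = -53.45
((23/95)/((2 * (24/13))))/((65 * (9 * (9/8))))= 23/230850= 0.00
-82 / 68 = -41 / 34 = -1.21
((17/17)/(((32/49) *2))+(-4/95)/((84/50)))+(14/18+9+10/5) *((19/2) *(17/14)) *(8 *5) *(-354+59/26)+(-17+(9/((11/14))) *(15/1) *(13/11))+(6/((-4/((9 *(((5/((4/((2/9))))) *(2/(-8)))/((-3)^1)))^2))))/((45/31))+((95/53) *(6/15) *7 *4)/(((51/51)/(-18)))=-1911691.76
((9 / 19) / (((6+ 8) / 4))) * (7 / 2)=9 / 19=0.47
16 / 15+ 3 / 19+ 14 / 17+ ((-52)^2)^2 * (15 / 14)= 265685915861 / 33915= 7833876.33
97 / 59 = 1.64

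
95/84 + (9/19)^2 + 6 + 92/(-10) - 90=-13925489/151620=-91.84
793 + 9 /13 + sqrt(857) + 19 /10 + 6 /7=825.72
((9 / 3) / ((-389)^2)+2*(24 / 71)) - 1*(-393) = 4229573484 / 10743791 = 393.68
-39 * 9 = -351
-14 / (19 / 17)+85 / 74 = -15997 / 1406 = -11.38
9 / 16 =0.56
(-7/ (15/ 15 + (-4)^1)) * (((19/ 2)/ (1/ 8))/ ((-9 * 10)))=-1.97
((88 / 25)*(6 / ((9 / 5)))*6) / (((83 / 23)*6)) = 3.25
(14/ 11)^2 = 196/ 121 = 1.62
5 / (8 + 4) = 5 / 12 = 0.42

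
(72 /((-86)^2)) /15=6 /9245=0.00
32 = 32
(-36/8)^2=81/4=20.25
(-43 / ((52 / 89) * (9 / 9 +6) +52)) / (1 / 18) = -11481 / 832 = -13.80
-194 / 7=-27.71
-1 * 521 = -521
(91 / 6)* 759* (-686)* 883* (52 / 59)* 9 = -3263341997916 / 59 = -55310881320.61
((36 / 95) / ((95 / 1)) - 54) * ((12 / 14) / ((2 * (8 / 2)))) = -730971 / 126350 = -5.79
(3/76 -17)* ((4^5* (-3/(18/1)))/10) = 82496/285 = 289.46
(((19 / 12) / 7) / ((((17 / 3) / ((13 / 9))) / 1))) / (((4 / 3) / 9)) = 741 / 1904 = 0.39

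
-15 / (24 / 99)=-495 / 8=-61.88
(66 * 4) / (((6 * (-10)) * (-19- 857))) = 11 / 2190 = 0.01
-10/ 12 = -5/ 6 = -0.83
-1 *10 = -10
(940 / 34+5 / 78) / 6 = 36745 / 7956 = 4.62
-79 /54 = -1.46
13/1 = 13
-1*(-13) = 13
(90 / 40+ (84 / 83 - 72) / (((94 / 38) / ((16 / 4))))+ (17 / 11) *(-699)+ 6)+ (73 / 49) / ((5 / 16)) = -49708253473 / 42052780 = -1182.04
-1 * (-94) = 94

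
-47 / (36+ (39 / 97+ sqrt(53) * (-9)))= 5365943 / 9308292+ 442223 * sqrt(53) / 3102764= 1.61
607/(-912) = -607/912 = -0.67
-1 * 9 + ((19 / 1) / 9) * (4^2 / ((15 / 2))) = -607 / 135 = -4.50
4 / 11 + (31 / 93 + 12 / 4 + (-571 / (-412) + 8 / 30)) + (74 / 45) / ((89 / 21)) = 34713583 / 6050220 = 5.74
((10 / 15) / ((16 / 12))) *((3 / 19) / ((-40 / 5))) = -3 / 304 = -0.01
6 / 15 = 2 / 5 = 0.40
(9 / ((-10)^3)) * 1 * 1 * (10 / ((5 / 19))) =-171 / 500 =-0.34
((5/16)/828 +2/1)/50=26501/662400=0.04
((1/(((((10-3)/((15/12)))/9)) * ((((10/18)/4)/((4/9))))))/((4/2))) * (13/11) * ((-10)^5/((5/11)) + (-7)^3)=-51560262/77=-669613.79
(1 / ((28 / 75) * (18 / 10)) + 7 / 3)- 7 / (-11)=1373 / 308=4.46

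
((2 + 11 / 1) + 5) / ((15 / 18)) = 108 / 5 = 21.60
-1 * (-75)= 75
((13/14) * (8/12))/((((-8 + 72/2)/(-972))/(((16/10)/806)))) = -324/7595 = -0.04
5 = 5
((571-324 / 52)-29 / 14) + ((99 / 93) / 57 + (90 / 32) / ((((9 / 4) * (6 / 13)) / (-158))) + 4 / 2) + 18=99565381 / 643188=154.80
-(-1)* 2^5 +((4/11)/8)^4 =32.00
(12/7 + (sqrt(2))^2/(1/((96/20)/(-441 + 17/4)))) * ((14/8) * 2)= 51738/8735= 5.92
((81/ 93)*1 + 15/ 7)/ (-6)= -109/ 217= -0.50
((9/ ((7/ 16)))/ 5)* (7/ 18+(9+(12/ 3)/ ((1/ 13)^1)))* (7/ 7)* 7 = 1768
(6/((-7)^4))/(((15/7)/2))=4/1715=0.00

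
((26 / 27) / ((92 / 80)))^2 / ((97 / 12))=1081600 / 12469059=0.09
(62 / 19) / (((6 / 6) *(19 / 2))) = 124 / 361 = 0.34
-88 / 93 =-0.95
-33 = -33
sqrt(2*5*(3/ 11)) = sqrt(330)/ 11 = 1.65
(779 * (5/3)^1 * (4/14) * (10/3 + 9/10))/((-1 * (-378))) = 98933/23814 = 4.15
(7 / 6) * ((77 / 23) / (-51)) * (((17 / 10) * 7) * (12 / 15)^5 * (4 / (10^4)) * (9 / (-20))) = 60368 / 1123046875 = 0.00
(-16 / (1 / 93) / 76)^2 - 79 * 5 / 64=8713981 / 23104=377.16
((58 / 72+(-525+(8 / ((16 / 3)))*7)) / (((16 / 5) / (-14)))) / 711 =647255 / 204768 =3.16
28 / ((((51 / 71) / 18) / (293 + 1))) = 3506832 / 17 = 206284.24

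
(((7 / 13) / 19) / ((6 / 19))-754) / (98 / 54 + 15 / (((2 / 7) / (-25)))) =529245 / 920101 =0.58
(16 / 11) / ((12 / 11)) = 4 / 3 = 1.33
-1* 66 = -66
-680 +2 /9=-679.78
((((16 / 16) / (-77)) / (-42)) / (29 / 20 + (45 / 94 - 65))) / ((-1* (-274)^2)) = 235 / 3598658411502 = 0.00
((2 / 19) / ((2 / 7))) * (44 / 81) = 308 / 1539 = 0.20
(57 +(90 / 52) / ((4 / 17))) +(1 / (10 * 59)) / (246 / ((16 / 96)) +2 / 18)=26230369443 / 407583800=64.36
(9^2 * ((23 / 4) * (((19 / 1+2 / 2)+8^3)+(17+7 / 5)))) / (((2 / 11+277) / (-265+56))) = -193291.54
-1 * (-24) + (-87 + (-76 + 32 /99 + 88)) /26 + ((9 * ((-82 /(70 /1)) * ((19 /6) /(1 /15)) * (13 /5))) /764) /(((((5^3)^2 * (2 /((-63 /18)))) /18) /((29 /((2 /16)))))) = 421055949913 /19204453125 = 21.92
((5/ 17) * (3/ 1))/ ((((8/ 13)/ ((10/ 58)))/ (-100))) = -24375/ 986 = -24.72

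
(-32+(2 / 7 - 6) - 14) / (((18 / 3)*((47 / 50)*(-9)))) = 9050 / 8883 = 1.02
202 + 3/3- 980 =-777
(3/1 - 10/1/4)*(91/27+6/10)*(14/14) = 268/135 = 1.99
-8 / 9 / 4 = -0.22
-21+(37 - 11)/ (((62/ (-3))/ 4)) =-807/ 31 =-26.03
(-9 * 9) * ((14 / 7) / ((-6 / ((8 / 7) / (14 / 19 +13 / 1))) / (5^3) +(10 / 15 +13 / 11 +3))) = -50787000 / 1339127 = -37.93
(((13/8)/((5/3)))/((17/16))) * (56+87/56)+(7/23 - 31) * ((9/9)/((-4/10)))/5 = 3731171/54740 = 68.16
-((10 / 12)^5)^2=-9765625 / 60466176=-0.16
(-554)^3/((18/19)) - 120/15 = -1615298980/9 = -179477664.44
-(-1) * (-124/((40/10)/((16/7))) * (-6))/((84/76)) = 18848/49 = 384.65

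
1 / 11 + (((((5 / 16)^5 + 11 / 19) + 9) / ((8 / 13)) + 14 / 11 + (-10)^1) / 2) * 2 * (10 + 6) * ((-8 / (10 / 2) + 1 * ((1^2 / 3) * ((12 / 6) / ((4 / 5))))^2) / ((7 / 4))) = -1952521239587 / 34516500480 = -56.57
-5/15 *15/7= -5/7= -0.71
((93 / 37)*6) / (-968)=-279 / 17908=-0.02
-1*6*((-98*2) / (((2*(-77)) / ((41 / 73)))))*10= -34440 / 803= -42.89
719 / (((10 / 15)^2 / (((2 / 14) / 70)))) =6471 / 1960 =3.30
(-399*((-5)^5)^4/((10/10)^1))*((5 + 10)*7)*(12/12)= -3995418548583984375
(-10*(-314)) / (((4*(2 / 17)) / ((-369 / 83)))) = -4924305 / 166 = -29664.49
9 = 9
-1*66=-66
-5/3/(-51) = 5/153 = 0.03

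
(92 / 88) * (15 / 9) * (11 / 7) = 115 / 42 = 2.74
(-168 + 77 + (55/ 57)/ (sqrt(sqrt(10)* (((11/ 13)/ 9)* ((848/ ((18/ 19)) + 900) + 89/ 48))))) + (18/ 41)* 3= -3677/ 41 + 6* 10^(3/ 4)* sqrt(37003109)/ 4916497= -89.64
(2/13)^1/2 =1/13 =0.08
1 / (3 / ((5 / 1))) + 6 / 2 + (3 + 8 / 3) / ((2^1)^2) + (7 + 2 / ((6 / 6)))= 181 / 12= 15.08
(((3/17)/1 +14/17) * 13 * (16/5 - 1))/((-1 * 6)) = -143/30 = -4.77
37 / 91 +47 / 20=5017 / 1820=2.76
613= 613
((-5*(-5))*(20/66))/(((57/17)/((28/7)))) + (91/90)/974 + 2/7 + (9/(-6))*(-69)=1607706227/14249620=112.82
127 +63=190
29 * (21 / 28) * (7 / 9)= 203 / 12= 16.92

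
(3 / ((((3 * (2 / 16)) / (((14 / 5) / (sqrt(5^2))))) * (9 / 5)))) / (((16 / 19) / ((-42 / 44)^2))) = 6517 / 2420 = 2.69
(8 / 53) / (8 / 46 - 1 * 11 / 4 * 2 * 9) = -368 / 120257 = -0.00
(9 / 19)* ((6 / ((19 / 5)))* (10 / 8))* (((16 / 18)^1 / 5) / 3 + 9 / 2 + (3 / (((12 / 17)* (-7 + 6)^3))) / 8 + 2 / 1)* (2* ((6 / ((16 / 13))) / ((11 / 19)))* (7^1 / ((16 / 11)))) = 35545965 / 77824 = 456.75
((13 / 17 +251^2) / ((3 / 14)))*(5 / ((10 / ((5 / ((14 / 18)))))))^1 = 16065450 / 17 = 945026.47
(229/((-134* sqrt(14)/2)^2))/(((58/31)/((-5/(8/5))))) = -177475/29160544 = -0.01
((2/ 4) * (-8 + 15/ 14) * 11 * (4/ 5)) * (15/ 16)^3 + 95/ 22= -6560555/ 315392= -20.80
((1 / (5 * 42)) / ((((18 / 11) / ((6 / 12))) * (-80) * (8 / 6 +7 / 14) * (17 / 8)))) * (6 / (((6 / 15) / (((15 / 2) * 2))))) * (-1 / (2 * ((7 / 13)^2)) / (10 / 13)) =2197 / 932960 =0.00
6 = 6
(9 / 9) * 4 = 4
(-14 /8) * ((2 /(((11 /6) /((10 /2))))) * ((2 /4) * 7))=-735 /22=-33.41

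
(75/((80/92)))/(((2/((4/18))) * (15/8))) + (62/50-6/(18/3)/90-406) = -19983/50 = -399.66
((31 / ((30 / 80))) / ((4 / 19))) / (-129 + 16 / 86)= -50654 / 16617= -3.05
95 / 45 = 19 / 9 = 2.11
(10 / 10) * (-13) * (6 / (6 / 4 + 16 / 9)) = -1404 / 59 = -23.80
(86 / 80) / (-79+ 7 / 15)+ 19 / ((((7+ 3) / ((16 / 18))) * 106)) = 50447 / 22476240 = 0.00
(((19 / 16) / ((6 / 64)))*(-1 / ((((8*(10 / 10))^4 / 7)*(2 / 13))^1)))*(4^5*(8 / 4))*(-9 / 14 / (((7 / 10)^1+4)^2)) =18525 / 2209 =8.39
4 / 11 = 0.36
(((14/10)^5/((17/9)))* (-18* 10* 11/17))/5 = -59900148/903125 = -66.33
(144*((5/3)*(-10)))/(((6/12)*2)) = -2400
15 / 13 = 1.15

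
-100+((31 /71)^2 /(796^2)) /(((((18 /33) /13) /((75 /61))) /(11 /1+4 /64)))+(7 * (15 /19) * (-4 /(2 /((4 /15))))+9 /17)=-206253279142210347 /2013840954174976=-102.42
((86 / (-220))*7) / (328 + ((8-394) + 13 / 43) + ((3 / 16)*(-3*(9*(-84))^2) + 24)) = 1849 / 217257480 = 0.00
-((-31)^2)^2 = -923521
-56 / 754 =-28 / 377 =-0.07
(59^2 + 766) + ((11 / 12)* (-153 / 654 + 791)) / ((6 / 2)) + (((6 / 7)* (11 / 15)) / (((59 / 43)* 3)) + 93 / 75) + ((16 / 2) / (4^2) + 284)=386881869049 / 81030600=4774.52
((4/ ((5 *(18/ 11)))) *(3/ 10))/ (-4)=-11/ 300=-0.04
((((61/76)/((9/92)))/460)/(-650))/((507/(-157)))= 9577/1127061000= 0.00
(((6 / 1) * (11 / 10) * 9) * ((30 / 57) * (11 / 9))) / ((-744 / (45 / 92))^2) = 81675 / 4945413632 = 0.00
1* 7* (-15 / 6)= -35 / 2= -17.50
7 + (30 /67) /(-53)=6.99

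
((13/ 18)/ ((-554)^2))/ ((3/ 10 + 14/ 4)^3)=1625/ 37892463192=0.00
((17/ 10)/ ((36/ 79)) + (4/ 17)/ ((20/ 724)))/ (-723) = -0.02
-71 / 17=-4.18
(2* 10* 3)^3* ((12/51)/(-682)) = -432000/5797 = -74.52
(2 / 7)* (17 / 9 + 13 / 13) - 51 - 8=-3665 / 63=-58.17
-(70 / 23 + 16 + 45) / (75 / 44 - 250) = 64812 / 251275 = 0.26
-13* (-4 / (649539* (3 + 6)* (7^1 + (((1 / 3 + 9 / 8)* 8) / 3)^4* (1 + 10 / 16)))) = 416 / 17709107031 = 0.00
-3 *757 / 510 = -757 / 170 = -4.45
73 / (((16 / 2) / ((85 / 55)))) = 1241 / 88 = 14.10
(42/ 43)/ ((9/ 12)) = 56/ 43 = 1.30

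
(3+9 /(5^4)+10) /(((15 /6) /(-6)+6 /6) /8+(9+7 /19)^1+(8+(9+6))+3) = 2119488 /5771875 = 0.37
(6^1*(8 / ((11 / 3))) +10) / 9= 254 / 99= 2.57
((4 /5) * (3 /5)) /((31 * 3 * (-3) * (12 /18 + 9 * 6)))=-1 /31775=-0.00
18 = 18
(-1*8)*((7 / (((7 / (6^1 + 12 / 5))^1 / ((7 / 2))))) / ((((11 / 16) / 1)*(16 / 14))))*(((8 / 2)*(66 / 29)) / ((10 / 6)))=-1185408 / 725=-1635.05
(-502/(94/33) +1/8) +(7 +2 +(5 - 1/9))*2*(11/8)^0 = -501953/3384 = -148.33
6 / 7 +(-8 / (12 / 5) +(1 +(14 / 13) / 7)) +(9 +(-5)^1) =731 / 273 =2.68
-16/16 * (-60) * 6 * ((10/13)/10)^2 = 2.13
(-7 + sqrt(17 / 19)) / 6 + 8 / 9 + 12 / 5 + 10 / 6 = sqrt(323) / 114 + 341 / 90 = 3.95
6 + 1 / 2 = 6.50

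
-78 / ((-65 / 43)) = 258 / 5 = 51.60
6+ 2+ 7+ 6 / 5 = 81 / 5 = 16.20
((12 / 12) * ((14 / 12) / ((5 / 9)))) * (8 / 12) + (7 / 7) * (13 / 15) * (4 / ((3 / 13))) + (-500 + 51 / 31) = -672296 / 1395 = -481.93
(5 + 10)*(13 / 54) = 65 / 18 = 3.61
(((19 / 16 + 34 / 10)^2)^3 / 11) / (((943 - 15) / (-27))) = -65972075856968763 / 2675965952000000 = -24.65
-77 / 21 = -11 / 3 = -3.67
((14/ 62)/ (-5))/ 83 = -7/ 12865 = -0.00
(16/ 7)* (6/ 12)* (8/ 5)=64/ 35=1.83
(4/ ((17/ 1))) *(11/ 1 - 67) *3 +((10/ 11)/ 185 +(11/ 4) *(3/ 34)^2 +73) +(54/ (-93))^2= 61191310069/ 1808571248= 33.83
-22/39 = -0.56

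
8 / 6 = 4 / 3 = 1.33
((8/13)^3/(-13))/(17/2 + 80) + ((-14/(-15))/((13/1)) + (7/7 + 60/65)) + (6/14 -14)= -11.58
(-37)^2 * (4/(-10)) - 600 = -5738/5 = -1147.60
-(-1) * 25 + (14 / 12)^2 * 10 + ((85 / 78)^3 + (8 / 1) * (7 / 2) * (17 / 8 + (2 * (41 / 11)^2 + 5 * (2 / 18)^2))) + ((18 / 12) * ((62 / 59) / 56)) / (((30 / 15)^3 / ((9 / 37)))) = 18513108340584553 / 21058730941248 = 879.12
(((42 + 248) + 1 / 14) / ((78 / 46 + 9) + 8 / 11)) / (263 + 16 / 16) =93403 / 971040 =0.10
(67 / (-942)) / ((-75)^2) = -67 / 5298750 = -0.00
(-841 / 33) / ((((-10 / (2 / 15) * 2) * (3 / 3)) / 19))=15979 / 4950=3.23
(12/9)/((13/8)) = 32/39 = 0.82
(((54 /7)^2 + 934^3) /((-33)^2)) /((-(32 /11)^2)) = -9981061903 /112896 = -88409.35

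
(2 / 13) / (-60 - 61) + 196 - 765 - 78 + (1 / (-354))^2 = -127538227055 / 197122068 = -647.00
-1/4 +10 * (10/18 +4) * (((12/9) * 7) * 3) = 45911/36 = 1275.31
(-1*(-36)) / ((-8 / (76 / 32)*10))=-171 / 160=-1.07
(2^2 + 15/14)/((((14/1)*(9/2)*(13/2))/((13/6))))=71/2646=0.03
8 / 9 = 0.89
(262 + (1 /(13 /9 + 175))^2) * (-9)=-5946273081 /2521744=-2358.00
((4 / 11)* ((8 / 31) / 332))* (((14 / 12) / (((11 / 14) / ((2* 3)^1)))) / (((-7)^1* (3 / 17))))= -1904 / 933999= -0.00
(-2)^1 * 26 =-52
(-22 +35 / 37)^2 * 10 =6068410 / 1369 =4432.73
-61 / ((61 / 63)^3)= -250047 / 3721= -67.20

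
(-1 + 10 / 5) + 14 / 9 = 23 / 9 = 2.56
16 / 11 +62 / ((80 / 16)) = 762 / 55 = 13.85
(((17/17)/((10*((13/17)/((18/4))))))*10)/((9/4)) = 34/13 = 2.62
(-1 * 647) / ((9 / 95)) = -6829.44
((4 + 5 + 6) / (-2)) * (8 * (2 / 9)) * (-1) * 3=40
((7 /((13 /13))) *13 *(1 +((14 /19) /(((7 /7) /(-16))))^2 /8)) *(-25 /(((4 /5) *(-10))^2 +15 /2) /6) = -35175 /361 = -97.44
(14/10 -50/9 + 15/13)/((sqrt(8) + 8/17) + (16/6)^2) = -0.29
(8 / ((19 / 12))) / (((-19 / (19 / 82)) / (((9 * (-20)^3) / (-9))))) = -384000 / 779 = -492.94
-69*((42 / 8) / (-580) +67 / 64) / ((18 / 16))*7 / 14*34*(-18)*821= 9274970823 / 580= 15991329.01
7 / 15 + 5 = 82 / 15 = 5.47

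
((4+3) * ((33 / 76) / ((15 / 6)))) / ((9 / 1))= 77 / 570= 0.14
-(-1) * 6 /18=1 /3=0.33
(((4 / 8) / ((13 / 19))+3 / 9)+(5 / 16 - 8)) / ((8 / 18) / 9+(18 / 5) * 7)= -557955 / 2127008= -0.26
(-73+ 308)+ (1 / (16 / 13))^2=60329 / 256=235.66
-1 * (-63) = 63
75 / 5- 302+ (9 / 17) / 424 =-2068687 / 7208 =-287.00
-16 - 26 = -42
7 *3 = 21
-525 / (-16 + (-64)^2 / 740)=97125 / 1936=50.17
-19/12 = -1.58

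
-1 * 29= -29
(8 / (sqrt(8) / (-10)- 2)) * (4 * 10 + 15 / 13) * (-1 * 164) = 17548000 / 637- 1754800 * sqrt(2) / 637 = 23652.02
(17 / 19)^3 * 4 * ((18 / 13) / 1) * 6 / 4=530604 / 89167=5.95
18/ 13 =1.38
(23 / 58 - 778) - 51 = -48059 / 58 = -828.60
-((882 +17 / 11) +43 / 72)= -884.14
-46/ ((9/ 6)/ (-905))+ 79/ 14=1165877/ 42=27758.98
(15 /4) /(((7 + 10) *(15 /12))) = 3 /17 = 0.18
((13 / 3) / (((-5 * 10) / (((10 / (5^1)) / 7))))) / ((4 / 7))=-13 / 300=-0.04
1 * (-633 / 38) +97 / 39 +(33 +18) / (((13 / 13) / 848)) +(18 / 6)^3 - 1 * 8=64100693 / 1482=43252.83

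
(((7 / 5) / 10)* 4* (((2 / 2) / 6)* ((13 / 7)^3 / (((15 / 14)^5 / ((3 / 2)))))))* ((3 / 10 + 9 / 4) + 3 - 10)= -268271276 / 94921875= -2.83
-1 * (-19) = 19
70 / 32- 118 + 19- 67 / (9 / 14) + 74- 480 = -87413 / 144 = -607.03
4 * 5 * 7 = 140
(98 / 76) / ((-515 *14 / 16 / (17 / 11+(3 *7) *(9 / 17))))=-66304 / 1829795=-0.04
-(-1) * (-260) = -260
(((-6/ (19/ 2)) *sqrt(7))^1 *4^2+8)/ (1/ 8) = 64- 1536 *sqrt(7)/ 19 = -149.89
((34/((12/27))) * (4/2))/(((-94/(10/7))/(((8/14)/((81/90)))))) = -3400/2303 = -1.48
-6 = -6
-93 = -93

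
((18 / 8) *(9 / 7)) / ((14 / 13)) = 1053 / 392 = 2.69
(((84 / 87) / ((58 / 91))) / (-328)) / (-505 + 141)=7 / 551696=0.00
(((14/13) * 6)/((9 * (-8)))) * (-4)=14/39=0.36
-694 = -694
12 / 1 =12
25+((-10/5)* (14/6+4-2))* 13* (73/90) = -8962/135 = -66.39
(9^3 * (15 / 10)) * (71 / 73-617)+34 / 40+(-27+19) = -983504339 / 1460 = -673633.11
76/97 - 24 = -2252/97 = -23.22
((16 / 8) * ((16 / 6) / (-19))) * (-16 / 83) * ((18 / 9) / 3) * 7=3584 / 14193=0.25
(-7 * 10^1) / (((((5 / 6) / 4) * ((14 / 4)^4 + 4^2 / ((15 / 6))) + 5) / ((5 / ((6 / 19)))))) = -425600 / 14437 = -29.48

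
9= 9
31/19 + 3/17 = 584/323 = 1.81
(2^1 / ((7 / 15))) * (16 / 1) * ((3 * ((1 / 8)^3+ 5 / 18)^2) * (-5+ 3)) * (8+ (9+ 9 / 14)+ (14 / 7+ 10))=-3447656075 / 3612672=-954.32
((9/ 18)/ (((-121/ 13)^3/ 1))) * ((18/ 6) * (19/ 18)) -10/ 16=-26656901/ 42517464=-0.63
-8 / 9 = -0.89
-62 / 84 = -31 / 42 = -0.74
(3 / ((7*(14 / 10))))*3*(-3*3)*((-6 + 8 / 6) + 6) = -540 / 49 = -11.02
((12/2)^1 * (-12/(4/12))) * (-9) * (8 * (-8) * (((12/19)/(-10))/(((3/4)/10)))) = 1990656/19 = 104771.37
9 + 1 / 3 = 28 / 3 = 9.33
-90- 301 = -391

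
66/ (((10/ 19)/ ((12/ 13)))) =7524/ 65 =115.75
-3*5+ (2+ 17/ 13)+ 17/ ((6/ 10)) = 16.64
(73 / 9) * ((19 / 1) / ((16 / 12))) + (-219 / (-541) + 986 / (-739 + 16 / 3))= 1638138659 / 14288892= 114.64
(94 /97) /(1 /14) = 1316 /97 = 13.57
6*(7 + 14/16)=189/4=47.25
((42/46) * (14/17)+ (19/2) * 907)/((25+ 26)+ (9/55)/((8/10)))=148251202/880923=168.29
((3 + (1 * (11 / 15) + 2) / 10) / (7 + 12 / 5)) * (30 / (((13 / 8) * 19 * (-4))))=-982 / 11609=-0.08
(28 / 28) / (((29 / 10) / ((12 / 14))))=60 / 203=0.30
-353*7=-2471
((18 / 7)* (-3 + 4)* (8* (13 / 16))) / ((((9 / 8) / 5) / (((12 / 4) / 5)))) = 312 / 7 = 44.57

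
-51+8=-43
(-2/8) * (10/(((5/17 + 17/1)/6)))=-85/98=-0.87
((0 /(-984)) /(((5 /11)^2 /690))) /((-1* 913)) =0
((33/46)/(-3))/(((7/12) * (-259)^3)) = 66/2797210619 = 0.00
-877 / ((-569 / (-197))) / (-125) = 2.43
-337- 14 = -351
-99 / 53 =-1.87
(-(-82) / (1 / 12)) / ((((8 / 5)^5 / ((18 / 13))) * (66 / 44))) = 86.62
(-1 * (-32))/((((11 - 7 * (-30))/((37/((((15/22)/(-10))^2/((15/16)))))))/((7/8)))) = 626780/663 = 945.37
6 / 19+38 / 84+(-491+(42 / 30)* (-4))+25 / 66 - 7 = -3675444 / 7315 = -502.45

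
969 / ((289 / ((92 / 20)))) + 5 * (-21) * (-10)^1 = 90561 / 85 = 1065.42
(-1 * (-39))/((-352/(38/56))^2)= 14079/97140736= 0.00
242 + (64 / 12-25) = 667 / 3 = 222.33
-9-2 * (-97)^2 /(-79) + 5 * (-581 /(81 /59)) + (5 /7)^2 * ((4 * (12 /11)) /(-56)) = -45554418724 /24143427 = -1886.82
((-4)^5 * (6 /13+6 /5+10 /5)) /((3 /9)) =-731136 /65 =-11248.25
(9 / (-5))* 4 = -36 / 5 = -7.20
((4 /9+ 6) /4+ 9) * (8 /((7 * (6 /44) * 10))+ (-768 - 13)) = -8278.38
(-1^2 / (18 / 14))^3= -343 / 729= -0.47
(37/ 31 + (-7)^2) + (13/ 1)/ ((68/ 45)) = 123943/ 2108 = 58.80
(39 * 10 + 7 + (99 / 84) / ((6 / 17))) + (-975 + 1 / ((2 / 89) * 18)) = -288383 / 504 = -572.19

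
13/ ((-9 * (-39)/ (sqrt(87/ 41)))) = sqrt(3567)/ 1107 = 0.05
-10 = -10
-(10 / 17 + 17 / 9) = -379 / 153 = -2.48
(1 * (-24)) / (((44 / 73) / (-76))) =33288 / 11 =3026.18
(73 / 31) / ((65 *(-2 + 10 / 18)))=-657 / 26195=-0.03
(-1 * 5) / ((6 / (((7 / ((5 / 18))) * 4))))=-84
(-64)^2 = 4096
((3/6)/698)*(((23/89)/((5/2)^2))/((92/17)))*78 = 663/1553050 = 0.00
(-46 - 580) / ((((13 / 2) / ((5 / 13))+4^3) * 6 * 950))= -313 / 230565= -0.00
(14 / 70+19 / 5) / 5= 4 / 5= 0.80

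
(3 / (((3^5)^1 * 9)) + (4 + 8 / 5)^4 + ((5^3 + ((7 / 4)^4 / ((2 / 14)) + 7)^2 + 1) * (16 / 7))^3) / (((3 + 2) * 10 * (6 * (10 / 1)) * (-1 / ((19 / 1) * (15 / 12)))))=-1121347882523112861575458272541 / 75144747810816000000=-14922505101.04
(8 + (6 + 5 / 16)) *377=86333 / 16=5395.81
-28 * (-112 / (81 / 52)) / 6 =335.54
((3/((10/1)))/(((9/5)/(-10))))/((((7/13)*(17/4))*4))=-65/357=-0.18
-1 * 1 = -1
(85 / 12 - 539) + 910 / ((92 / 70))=44291 / 276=160.47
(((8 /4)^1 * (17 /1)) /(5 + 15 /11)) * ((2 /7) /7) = 374 /1715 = 0.22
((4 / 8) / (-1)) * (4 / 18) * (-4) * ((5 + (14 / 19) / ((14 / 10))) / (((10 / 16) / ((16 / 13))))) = 3584 / 741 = 4.84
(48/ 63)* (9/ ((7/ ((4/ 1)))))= 192/ 49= 3.92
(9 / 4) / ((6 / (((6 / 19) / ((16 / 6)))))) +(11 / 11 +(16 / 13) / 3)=34493 / 23712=1.45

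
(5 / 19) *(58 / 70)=29 / 133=0.22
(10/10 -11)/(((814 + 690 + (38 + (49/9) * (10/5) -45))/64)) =-0.42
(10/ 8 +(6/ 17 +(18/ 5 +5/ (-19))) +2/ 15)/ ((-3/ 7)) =-11.84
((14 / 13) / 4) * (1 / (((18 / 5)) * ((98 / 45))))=25 / 728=0.03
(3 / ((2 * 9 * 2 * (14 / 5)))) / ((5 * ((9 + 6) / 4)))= 1 / 630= 0.00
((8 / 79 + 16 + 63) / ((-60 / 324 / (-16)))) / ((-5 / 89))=-240261552 / 1975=-121651.42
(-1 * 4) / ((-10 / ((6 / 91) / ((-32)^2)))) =3 / 116480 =0.00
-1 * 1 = -1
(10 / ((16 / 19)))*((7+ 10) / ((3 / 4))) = 1615 / 6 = 269.17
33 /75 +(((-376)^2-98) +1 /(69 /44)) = 243706409 /1725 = 141279.08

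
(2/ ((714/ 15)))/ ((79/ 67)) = 335/ 9401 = 0.04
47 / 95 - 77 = -7268 / 95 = -76.51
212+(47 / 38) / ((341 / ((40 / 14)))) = 212.01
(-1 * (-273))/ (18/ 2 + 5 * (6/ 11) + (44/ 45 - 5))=135135/ 3814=35.43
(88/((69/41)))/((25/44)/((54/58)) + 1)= 1428768/43999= 32.47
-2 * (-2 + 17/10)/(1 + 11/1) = 1/20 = 0.05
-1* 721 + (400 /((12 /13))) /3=-5189 /9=-576.56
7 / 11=0.64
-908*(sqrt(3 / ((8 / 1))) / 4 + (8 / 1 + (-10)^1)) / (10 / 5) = 908- 227*sqrt(6) / 8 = 838.50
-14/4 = -3.50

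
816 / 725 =1.13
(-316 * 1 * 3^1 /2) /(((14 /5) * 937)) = -0.18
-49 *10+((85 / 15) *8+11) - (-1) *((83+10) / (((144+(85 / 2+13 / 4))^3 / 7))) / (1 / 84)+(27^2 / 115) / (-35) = -3688503829288 / 8501995425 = -433.84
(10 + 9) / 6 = 3.17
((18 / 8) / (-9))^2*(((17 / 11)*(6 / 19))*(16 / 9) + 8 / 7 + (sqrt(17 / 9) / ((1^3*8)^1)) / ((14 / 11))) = 0.13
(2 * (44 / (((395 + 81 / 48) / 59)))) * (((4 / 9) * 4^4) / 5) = 7733248 / 25965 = 297.83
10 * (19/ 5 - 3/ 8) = 137/ 4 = 34.25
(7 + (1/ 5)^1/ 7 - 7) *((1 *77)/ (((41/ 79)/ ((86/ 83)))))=74734/ 17015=4.39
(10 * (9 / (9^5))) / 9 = 10 / 59049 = 0.00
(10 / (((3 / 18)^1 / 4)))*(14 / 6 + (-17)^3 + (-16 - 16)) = -1186240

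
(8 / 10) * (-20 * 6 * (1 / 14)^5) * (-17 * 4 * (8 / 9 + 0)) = 544 / 50421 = 0.01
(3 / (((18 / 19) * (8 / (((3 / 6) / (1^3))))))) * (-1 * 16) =-19 / 6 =-3.17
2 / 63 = 0.03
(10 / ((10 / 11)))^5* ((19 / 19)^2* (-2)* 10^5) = -32210200000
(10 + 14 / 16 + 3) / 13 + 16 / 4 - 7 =-201 / 104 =-1.93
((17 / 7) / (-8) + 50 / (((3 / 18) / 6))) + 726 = 141439 / 56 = 2525.70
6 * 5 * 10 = 300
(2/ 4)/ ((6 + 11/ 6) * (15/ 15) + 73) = 3/ 485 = 0.01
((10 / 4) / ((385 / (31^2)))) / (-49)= -961 / 7546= -0.13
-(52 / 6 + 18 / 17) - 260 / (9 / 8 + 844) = -3459536 / 344811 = -10.03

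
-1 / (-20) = 1 / 20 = 0.05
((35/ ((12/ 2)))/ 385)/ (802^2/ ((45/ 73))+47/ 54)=45/ 3098959457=0.00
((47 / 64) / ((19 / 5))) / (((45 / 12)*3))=47 / 2736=0.02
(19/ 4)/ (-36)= -19/ 144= -0.13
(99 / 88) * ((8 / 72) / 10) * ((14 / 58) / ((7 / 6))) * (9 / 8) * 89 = 2403 / 9280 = 0.26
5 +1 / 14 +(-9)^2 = 86.07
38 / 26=19 / 13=1.46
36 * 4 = 144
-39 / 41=-0.95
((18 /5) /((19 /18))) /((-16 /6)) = -243 /190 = -1.28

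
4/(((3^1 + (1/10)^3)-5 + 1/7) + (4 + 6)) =28000/57007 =0.49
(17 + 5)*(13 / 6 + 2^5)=2255 / 3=751.67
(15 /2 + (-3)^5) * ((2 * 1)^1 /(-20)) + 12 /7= 3537 /140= 25.26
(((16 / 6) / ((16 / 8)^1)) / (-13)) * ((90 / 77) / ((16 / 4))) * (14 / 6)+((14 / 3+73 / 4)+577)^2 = 7411059503 / 20592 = 359899.94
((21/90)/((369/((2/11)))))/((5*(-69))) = -7/21005325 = -0.00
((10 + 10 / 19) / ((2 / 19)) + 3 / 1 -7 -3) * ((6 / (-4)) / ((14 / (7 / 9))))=-7.75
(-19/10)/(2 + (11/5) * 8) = -19/196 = -0.10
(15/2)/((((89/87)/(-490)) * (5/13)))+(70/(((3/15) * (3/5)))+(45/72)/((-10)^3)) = -8756.95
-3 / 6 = -1 / 2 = -0.50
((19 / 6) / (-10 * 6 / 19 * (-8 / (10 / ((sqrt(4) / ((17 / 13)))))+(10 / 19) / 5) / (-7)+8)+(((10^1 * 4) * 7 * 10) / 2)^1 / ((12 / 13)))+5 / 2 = 139802201 / 92000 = 1519.59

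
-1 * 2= -2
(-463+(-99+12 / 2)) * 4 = -2224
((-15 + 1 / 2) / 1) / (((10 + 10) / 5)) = -29 / 8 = -3.62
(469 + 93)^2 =315844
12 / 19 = 0.63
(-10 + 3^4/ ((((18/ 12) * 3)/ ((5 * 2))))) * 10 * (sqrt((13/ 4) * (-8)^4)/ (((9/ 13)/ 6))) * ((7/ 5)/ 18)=990080 * sqrt(13)/ 27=132214.23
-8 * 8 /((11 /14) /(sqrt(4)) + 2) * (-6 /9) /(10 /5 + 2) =896 /201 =4.46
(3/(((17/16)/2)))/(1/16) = 1536/17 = 90.35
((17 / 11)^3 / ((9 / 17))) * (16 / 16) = 83521 / 11979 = 6.97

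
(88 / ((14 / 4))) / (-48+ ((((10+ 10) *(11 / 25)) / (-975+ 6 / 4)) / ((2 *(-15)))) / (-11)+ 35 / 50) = -51400800 / 96697811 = -0.53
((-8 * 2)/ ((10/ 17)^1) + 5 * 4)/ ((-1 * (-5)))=-36/ 25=-1.44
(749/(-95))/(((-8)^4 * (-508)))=749/197672960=0.00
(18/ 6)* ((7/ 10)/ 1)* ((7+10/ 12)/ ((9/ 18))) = 329/ 10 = 32.90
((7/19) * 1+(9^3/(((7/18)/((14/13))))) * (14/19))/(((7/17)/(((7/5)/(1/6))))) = 37485714/1235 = 30352.80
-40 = -40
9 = 9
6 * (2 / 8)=3 / 2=1.50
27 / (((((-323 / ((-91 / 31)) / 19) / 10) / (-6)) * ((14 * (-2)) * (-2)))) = -5265 / 1054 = -5.00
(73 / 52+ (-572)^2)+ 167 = 327352.40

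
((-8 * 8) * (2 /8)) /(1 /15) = -240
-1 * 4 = -4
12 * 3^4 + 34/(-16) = 7759/8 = 969.88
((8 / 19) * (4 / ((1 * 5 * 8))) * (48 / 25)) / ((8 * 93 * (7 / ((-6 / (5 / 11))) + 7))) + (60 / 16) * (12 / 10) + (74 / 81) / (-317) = 7260447156787 / 1614460632750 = 4.50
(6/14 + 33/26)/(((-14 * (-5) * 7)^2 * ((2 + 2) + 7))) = 309/480680200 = 0.00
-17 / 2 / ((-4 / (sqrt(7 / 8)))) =17 * sqrt(14) / 32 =1.99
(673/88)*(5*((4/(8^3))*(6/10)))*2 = 2019/5632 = 0.36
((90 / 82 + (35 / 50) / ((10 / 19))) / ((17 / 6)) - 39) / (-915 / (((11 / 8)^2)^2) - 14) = 19462149531 / 137755567900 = 0.14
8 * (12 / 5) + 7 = 131 / 5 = 26.20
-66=-66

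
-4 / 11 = -0.36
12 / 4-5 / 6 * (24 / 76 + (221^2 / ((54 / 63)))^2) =-11104238461823 / 4104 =-2705711126.18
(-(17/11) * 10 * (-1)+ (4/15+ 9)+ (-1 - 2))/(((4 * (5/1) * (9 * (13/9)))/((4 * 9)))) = 10752/3575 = 3.01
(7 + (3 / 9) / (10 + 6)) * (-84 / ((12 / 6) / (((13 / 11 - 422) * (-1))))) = -10919811 / 88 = -124088.76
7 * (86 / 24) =301 / 12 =25.08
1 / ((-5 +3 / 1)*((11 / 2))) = -1 / 11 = -0.09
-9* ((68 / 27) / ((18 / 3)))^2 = -1156 / 729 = -1.59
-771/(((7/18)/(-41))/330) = 187769340/7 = 26824191.43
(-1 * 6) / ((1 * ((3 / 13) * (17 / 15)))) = -390 / 17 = -22.94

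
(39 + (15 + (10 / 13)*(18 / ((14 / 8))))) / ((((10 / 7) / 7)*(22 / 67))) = 1321173 / 1430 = 923.90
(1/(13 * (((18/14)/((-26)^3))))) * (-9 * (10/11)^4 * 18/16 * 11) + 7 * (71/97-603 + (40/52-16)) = 127003838878/1678391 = 75670.00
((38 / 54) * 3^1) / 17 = 19 / 153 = 0.12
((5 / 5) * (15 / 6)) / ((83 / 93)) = 2.80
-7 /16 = -0.44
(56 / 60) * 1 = 0.93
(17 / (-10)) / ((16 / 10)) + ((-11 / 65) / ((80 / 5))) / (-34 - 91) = -69057 / 65000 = -1.06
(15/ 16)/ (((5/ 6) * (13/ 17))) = 153/ 104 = 1.47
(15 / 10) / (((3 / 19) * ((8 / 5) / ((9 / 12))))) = 285 / 64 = 4.45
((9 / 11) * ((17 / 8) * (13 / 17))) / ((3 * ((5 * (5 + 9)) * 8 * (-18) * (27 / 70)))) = -13 / 114048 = -0.00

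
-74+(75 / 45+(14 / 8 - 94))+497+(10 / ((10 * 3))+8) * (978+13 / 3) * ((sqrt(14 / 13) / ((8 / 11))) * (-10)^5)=3989 / 12 - 10130312500 * sqrt(182) / 117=-1168079901.52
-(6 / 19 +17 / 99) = -917 / 1881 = -0.49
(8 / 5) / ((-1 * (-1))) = 8 / 5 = 1.60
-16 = -16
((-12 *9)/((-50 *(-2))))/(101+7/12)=-0.01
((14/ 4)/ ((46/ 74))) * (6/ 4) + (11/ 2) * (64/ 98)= 54265/ 4508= 12.04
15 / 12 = 5 / 4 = 1.25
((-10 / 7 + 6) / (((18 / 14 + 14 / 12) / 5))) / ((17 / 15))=14400 / 1751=8.22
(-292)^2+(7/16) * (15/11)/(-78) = 390168029/4576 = 85263.99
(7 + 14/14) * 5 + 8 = 48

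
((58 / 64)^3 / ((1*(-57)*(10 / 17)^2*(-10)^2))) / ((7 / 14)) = -7048421 / 9338880000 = -0.00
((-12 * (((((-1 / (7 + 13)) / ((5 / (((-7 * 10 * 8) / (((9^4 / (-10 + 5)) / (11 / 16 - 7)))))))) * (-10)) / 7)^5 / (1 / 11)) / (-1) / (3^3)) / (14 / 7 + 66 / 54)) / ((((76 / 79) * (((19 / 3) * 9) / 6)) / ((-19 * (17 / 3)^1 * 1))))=485205358441478125 / 321545936061137652928848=0.00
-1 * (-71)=71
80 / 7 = 11.43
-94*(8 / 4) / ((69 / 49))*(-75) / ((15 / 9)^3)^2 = 6715548 / 14375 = 467.17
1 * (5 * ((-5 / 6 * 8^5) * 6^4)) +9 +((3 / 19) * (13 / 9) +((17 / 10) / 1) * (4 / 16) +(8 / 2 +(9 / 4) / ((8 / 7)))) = -1613758321529 / 9120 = -176947184.38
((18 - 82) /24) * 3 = -8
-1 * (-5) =5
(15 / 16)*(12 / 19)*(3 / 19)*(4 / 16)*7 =945 / 5776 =0.16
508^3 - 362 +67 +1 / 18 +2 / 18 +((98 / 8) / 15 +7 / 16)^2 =7551142199401 / 57600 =131096218.74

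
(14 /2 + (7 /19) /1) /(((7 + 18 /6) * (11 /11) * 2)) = 7 /19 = 0.37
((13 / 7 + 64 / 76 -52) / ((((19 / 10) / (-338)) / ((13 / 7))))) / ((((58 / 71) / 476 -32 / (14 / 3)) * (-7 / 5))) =267503306200 / 157626679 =1697.07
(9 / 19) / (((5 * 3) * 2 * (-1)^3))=-3 / 190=-0.02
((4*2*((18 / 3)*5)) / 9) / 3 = 80 / 9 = 8.89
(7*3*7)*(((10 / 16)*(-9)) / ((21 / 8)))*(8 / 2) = -1260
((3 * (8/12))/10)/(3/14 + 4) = 14/295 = 0.05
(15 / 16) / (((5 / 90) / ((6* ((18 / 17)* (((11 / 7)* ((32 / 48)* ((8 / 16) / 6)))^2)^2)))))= 73205 / 11755296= 0.01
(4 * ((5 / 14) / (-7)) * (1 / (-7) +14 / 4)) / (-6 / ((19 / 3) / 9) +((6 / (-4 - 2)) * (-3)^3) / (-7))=4465 / 80703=0.06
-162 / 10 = -16.20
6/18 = 1/3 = 0.33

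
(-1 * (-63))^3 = 250047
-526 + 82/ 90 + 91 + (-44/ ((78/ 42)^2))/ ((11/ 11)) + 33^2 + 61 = 5347484/ 7605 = 703.15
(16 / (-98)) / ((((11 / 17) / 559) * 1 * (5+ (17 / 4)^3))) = -4865536 / 2820587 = -1.73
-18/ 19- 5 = -113/ 19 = -5.95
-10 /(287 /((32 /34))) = -0.03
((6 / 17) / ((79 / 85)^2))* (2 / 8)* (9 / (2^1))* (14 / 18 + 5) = 16575 / 6241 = 2.66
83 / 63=1.32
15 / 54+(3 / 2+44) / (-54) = -0.56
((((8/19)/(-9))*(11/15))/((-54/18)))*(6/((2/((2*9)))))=176/285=0.62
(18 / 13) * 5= 90 / 13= 6.92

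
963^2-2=927367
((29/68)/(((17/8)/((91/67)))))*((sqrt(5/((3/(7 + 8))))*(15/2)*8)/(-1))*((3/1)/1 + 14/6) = -8444800/19363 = -436.13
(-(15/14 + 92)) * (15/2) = -19545/28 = -698.04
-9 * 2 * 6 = -108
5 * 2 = 10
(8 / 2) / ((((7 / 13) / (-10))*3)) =-520 / 21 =-24.76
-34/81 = -0.42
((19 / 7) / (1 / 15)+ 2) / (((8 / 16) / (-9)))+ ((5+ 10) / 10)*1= -10743 / 14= -767.36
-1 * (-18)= 18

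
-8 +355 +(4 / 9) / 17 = 53095 / 153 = 347.03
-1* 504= -504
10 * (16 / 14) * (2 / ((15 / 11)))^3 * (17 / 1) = 612.96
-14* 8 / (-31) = 112 / 31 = 3.61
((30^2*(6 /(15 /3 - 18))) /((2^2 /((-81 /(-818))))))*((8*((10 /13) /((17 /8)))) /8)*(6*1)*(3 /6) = -13122000 /1175057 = -11.17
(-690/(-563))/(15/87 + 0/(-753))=4002/563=7.11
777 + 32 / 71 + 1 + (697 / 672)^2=24993540119 / 32062464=779.53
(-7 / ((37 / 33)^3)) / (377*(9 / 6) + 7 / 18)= -205821 / 23452339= -0.01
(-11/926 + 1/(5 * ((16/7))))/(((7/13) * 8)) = 36413/2074240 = 0.02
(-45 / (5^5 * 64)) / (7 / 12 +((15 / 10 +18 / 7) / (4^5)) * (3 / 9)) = -6048 / 15715625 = -0.00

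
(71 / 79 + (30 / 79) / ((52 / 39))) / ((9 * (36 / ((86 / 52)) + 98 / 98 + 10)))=8041 / 2003598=0.00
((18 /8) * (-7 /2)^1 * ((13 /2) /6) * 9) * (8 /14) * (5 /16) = -13.71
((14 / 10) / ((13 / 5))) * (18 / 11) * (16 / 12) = 168 / 143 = 1.17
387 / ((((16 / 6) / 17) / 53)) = 1046061 / 8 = 130757.62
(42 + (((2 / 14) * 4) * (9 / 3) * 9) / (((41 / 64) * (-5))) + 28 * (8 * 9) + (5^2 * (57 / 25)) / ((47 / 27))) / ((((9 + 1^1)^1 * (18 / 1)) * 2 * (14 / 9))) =140685411 / 37769200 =3.72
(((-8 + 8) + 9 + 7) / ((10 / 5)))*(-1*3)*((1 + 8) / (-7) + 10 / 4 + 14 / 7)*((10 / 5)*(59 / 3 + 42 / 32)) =-45315 / 14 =-3236.79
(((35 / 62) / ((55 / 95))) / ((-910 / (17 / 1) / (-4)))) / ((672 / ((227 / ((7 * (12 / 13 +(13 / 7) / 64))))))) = 146642 / 39707745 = 0.00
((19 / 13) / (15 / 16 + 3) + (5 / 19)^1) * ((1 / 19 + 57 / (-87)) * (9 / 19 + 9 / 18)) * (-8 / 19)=485021456 / 3095254071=0.16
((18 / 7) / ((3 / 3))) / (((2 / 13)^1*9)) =13 / 7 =1.86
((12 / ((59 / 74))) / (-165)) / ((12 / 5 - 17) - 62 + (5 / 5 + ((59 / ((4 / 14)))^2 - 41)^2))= -4736 / 94227864835973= -0.00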